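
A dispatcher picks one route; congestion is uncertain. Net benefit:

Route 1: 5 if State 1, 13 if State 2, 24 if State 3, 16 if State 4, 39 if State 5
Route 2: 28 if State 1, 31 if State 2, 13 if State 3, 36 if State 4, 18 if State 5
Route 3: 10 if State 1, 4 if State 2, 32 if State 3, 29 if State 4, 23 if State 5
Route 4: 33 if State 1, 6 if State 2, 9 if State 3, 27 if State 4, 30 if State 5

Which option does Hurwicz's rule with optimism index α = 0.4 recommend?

Route 1: 0.4·39 + 0.6·5 = 18.6
Route 2: 0.4·36 + 0.6·13 = 22.2
Route 3: 0.4·32 + 0.6·4 = 15.2
Route 4: 0.4·33 + 0.6·6 = 16.8
Highest Hurwicz score = 22.2 → Route 2.

Route 2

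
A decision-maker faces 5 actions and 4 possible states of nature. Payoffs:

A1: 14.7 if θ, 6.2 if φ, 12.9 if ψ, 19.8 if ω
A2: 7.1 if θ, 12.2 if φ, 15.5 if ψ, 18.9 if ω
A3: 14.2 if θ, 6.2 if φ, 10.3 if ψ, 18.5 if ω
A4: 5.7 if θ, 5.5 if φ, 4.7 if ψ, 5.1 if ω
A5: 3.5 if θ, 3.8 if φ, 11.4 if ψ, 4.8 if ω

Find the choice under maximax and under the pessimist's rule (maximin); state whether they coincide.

Row maxima: A1=19.8, A2=18.9, A3=18.5, A4=5.7, A5=11.4
Best best-case = 19.8 → A1.
Row minima: A1=6.2, A2=7.1, A3=6.2, A4=4.7, A5=3.5
Best worst-case = 7.1 → A2.

maximax → A1; maximin → A2 (disagree)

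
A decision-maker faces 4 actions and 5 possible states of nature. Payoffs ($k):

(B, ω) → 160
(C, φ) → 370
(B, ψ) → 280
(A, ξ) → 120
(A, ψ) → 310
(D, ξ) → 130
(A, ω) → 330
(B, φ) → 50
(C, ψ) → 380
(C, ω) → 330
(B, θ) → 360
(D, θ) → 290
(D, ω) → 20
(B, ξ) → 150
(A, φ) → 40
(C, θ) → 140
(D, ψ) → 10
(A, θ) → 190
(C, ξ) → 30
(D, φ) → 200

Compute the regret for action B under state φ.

Best payoff under φ is 370.
Regret = 370 − 50 = 320.

320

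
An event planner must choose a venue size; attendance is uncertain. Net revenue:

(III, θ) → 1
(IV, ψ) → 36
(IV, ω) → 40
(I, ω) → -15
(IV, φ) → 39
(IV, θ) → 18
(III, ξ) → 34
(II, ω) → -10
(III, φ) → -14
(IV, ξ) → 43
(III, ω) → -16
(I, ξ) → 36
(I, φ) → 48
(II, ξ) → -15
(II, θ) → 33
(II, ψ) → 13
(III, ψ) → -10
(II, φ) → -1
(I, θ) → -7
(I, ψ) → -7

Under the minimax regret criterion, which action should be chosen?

Column bests: θ=33, φ=48, ψ=36, ω=40, ξ=43.
I regrets: 40, 0, 43, 55, 7 → max 55
II regrets: 0, 49, 23, 50, 58 → max 58
III regrets: 32, 62, 46, 56, 9 → max 62
IV regrets: 15, 9, 0, 0, 0 → max 15
Smallest max regret = 15 → IV.

IV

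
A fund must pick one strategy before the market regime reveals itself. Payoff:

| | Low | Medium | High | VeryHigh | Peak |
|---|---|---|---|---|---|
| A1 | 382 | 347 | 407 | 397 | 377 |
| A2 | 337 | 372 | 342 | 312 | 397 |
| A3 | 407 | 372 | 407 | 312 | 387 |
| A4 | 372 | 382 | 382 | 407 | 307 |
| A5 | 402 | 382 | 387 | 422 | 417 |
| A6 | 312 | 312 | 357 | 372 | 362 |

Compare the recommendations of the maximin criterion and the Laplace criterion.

Row minima: A1=347, A2=312, A3=312, A4=307, A5=382, A6=312
Best worst-case = 382 → A5.
Row averages: A1=382, A2=352, A3=377, A4=370, A5=402, A6=343
Highest average = 402 → A5.

maximin → A5; laplace → A5 (agree)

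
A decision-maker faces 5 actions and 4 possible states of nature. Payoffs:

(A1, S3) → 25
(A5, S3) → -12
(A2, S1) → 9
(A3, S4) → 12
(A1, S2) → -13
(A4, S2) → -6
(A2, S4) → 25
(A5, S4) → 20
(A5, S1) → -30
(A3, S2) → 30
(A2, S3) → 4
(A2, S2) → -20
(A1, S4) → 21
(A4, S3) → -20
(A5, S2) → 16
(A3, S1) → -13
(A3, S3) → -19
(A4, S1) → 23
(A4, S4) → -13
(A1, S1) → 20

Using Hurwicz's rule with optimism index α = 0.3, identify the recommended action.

A1: 0.3·25 + 0.7·(-13) = -1.6
A2: 0.3·25 + 0.7·(-20) = -6.5
A3: 0.3·30 + 0.7·(-19) = -4.3
A4: 0.3·23 + 0.7·(-20) = -7.1
A5: 0.3·20 + 0.7·(-30) = -15
Highest Hurwicz score = -1.6 → A1.

A1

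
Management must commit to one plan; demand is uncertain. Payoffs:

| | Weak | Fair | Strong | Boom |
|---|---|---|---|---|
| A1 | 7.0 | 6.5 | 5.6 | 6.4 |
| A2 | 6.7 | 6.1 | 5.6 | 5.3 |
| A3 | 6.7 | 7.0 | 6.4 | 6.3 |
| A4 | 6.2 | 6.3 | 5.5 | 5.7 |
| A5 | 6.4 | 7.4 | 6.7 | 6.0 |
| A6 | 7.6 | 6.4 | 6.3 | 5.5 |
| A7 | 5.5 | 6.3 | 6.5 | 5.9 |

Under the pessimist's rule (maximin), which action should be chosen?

Row minima: A1=5.6, A2=5.3, A3=6.3, A4=5.5, A5=6.0, A6=5.5, A7=5.5
Best worst-case = 6.3 → A3.

A3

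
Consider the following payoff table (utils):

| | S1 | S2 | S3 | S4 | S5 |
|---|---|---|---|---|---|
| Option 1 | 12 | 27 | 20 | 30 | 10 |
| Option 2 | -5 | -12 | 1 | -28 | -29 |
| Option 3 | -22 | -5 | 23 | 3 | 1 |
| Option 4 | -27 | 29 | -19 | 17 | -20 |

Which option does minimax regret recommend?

Option 1

Column bests: S1=12, S2=29, S3=23, S4=30, S5=10.
Option 1 regrets: 0, 2, 3, 0, 0 → max 3
Option 2 regrets: 17, 41, 22, 58, 39 → max 58
Option 3 regrets: 34, 34, 0, 27, 9 → max 34
Option 4 regrets: 39, 0, 42, 13, 30 → max 42
Smallest max regret = 3 → Option 1.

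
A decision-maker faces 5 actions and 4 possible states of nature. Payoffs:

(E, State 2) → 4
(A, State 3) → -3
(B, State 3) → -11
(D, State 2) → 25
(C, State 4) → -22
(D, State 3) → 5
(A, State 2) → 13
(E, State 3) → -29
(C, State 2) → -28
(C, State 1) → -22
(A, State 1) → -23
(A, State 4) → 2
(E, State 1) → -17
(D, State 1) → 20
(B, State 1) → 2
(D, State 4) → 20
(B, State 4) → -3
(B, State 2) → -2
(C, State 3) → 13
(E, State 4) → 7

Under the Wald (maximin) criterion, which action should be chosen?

D

Row minima: A=-23, B=-11, C=-28, D=5, E=-29
Best worst-case = 5 → D.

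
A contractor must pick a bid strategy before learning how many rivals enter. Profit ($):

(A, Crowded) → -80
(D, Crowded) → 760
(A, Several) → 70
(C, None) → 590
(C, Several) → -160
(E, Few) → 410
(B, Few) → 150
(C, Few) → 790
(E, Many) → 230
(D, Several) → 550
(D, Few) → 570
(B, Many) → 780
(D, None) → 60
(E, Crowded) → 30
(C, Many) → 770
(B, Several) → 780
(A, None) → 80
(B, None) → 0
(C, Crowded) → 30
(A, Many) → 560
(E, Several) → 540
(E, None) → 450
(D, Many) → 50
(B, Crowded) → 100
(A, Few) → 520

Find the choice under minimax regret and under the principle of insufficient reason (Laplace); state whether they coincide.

minimax regret → B; laplace → C (disagree)

Column bests: None=590, Few=790, Several=780, Many=780, Crowded=760.
A regrets: 510, 270, 710, 220, 840 → max 840
B regrets: 590, 640, 0, 0, 660 → max 660
C regrets: 0, 0, 940, 10, 730 → max 940
D regrets: 530, 220, 230, 730, 0 → max 730
E regrets: 140, 380, 240, 550, 730 → max 730
Smallest max regret = 660 → B.
Row averages: A=230, B=362, C=404, D=398, E=332
Highest average = 404 → C.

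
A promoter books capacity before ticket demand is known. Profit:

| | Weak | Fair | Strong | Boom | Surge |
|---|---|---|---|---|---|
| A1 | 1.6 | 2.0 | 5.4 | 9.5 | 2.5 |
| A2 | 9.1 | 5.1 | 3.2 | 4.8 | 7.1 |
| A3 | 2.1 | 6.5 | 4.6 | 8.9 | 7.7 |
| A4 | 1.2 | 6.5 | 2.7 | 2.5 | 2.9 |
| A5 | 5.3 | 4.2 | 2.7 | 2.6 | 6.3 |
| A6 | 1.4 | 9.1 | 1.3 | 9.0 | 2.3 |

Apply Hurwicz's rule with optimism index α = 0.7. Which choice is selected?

A2

A1: 0.7·9.5 + 0.3·1.6 = 7.13
A2: 0.7·9.1 + 0.3·3.2 = 7.33
A3: 0.7·8.9 + 0.3·2.1 = 6.86
A4: 0.7·6.5 + 0.3·1.2 = 4.91
A5: 0.7·6.3 + 0.3·2.6 = 5.19
A6: 0.7·9.1 + 0.3·1.3 = 6.76
Highest Hurwicz score = 7.33 → A2.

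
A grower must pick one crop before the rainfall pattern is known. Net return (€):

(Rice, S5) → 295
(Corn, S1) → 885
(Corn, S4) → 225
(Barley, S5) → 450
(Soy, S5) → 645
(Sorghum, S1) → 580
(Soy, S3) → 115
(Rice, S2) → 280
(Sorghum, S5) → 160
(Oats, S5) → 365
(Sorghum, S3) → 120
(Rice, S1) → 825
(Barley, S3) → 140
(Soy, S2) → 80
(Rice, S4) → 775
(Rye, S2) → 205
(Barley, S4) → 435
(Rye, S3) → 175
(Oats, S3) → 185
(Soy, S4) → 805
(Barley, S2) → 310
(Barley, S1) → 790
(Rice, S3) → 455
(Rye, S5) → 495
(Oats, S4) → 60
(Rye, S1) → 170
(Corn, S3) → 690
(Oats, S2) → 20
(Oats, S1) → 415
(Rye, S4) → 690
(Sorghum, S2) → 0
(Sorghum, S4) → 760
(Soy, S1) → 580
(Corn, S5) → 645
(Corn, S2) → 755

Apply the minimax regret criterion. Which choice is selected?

Rice

Column bests: S1=885, S2=755, S3=690, S4=805, S5=645.
Rice regrets: 60, 475, 235, 30, 350 → max 475
Soy regrets: 305, 675, 575, 0, 0 → max 675
Corn regrets: 0, 0, 0, 580, 0 → max 580
Barley regrets: 95, 445, 550, 370, 195 → max 550
Sorghum regrets: 305, 755, 570, 45, 485 → max 755
Rye regrets: 715, 550, 515, 115, 150 → max 715
Oats regrets: 470, 735, 505, 745, 280 → max 745
Smallest max regret = 475 → Rice.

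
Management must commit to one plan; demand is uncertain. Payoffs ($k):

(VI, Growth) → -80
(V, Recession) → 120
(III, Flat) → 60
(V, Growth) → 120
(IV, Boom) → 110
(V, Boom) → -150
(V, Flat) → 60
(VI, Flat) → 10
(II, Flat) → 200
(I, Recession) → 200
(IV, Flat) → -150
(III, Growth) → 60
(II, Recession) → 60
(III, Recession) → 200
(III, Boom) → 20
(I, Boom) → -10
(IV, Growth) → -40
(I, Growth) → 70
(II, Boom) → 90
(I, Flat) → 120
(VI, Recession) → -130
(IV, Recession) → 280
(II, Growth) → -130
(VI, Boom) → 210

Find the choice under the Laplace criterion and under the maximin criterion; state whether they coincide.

Row averages: I=95, II=55, III=85, IV=50, V=37.5, VI=2.5
Highest average = 95 → I.
Row minima: I=-10, II=-130, III=20, IV=-150, V=-150, VI=-130
Best worst-case = 20 → III.

laplace → I; maximin → III (disagree)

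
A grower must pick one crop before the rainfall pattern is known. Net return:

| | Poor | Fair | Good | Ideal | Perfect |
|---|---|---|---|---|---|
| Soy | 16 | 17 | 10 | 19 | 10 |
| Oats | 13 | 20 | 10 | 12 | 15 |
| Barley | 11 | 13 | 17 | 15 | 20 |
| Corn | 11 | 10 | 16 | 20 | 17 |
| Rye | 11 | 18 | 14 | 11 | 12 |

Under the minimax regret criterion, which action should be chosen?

Barley

Column bests: Poor=16, Fair=20, Good=17, Ideal=20, Perfect=20.
Soy regrets: 0, 3, 7, 1, 10 → max 10
Oats regrets: 3, 0, 7, 8, 5 → max 8
Barley regrets: 5, 7, 0, 5, 0 → max 7
Corn regrets: 5, 10, 1, 0, 3 → max 10
Rye regrets: 5, 2, 3, 9, 8 → max 9
Smallest max regret = 7 → Barley.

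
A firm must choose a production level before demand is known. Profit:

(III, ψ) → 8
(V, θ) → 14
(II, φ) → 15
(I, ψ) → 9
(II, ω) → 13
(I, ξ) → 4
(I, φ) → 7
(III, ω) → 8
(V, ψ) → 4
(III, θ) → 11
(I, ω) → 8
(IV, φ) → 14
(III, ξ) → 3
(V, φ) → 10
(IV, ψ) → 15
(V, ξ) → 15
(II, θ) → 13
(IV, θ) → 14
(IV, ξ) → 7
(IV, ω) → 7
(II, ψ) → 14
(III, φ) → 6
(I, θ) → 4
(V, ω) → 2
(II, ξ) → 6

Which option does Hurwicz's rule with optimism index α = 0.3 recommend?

IV

I: 0.3·9 + 0.7·4 = 5.5
II: 0.3·15 + 0.7·6 = 8.7
III: 0.3·11 + 0.7·3 = 5.4
IV: 0.3·15 + 0.7·7 = 9.4
V: 0.3·15 + 0.7·2 = 5.9
Highest Hurwicz score = 9.4 → IV.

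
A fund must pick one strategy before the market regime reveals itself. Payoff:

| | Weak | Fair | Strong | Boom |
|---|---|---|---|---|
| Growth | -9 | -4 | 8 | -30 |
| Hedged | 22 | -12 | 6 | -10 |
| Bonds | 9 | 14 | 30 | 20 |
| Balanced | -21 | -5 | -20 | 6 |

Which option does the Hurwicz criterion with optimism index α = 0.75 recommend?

Bonds

Growth: 0.75·8 + 0.25·(-30) = -1.5
Hedged: 0.75·22 + 0.25·(-12) = 13.5
Bonds: 0.75·30 + 0.25·9 = 24.75
Balanced: 0.75·6 + 0.25·(-21) = -0.75
Highest Hurwicz score = 24.75 → Bonds.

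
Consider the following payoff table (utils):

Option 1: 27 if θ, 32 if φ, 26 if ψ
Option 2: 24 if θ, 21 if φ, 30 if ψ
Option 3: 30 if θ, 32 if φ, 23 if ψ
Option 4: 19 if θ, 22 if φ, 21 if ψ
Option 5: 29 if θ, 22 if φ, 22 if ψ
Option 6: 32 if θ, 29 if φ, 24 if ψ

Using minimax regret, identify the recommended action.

Column bests: θ=32, φ=32, ψ=30.
Option 1 regrets: 5, 0, 4 → max 5
Option 2 regrets: 8, 11, 0 → max 11
Option 3 regrets: 2, 0, 7 → max 7
Option 4 regrets: 13, 10, 9 → max 13
Option 5 regrets: 3, 10, 8 → max 10
Option 6 regrets: 0, 3, 6 → max 6
Smallest max regret = 5 → Option 1.

Option 1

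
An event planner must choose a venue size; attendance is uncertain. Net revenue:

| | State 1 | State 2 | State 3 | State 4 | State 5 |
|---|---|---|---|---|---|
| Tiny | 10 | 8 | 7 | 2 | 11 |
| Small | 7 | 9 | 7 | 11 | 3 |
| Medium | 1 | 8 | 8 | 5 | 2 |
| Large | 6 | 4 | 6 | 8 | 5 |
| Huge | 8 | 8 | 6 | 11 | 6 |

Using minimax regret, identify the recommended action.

Column bests: State 1=10, State 2=9, State 3=8, State 4=11, State 5=11.
Tiny regrets: 0, 1, 1, 9, 0 → max 9
Small regrets: 3, 0, 1, 0, 8 → max 8
Medium regrets: 9, 1, 0, 6, 9 → max 9
Large regrets: 4, 5, 2, 3, 6 → max 6
Huge regrets: 2, 1, 2, 0, 5 → max 5
Smallest max regret = 5 → Huge.

Huge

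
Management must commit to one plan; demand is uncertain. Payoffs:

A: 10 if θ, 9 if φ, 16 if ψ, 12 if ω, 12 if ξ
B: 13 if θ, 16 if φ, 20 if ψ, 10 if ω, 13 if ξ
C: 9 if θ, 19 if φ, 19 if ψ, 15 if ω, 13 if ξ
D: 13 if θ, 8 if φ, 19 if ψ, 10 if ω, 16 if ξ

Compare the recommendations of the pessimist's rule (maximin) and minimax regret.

maximin → B; minimax regret → C (disagree)

Row minima: A=9, B=10, C=9, D=8
Best worst-case = 10 → B.
Column bests: θ=13, φ=19, ψ=20, ω=15, ξ=16.
A regrets: 3, 10, 4, 3, 4 → max 10
B regrets: 0, 3, 0, 5, 3 → max 5
C regrets: 4, 0, 1, 0, 3 → max 4
D regrets: 0, 11, 1, 5, 0 → max 11
Smallest max regret = 4 → C.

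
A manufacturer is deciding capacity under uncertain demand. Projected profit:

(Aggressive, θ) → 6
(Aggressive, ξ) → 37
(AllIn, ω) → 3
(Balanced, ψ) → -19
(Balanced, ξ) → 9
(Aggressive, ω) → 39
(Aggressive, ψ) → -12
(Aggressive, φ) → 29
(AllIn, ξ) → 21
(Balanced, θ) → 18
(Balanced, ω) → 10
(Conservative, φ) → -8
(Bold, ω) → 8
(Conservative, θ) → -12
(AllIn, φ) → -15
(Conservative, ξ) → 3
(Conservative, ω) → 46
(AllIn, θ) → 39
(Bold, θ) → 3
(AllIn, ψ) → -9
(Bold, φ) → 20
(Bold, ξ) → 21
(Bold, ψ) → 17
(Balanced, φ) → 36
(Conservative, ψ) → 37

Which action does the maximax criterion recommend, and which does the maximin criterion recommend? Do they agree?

Row maxima: Conservative=46, Balanced=36, Aggressive=39, Bold=21, AllIn=39
Best best-case = 46 → Conservative.
Row minima: Conservative=-12, Balanced=-19, Aggressive=-12, Bold=3, AllIn=-15
Best worst-case = 3 → Bold.

maximax → Conservative; maximin → Bold (disagree)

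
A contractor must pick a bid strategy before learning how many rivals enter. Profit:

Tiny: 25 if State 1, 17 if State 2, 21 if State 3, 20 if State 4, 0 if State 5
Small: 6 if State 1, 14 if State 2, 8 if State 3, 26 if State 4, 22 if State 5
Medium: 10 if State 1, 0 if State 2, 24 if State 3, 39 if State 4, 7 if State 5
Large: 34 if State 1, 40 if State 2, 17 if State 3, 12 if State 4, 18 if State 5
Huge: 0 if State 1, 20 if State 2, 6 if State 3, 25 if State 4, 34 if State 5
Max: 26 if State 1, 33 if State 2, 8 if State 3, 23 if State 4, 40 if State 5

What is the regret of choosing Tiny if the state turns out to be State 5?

Best payoff under State 5 is 40.
Regret = 40 − 0 = 40.

40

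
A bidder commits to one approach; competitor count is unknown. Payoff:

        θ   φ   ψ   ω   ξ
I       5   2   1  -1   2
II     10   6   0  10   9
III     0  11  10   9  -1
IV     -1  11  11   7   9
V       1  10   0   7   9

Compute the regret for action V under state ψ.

Best payoff under ψ is 11.
Regret = 11 − 0 = 11.

11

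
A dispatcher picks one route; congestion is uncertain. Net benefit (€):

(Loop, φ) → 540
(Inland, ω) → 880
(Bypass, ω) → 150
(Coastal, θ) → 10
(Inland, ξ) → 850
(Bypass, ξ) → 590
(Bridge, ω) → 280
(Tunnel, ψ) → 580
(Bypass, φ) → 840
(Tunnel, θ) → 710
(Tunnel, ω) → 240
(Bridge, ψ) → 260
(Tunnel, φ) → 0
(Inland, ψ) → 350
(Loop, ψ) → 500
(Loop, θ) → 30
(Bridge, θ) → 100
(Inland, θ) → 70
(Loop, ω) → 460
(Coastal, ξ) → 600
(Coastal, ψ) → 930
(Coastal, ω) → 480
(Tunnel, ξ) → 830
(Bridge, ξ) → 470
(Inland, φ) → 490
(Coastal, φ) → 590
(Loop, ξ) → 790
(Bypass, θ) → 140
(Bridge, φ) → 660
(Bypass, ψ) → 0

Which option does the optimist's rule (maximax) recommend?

Row maxima: Loop=790, Bypass=840, Inland=880, Tunnel=830, Bridge=660, Coastal=930
Best best-case = 930 → Coastal.

Coastal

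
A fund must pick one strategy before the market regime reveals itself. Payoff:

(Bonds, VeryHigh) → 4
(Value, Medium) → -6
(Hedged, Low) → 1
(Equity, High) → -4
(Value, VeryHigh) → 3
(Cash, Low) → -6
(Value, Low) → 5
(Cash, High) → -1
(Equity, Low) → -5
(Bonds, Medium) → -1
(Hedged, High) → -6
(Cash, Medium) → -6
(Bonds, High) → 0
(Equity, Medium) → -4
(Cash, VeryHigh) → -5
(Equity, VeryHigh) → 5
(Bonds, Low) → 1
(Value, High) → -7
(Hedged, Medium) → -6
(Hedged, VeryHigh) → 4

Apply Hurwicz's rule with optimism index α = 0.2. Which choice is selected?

Bonds

Value: 0.2·5 + 0.8·(-7) = -4.6
Cash: 0.2·(-1) + 0.8·(-6) = -5
Bonds: 0.2·4 + 0.8·(-1) = 0
Hedged: 0.2·4 + 0.8·(-6) = -4
Equity: 0.2·5 + 0.8·(-5) = -3
Highest Hurwicz score = 0 → Bonds.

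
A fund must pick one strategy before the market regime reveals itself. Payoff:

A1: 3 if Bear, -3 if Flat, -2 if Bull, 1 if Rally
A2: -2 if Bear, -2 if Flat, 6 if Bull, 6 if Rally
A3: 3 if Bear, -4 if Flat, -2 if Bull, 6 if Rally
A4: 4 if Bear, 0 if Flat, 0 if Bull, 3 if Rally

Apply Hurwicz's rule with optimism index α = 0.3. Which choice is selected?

A4

A1: 0.3·3 + 0.7·(-3) = -1.2
A2: 0.3·6 + 0.7·(-2) = 0.4
A3: 0.3·6 + 0.7·(-4) = -1
A4: 0.3·4 + 0.7·0 = 1.2
Highest Hurwicz score = 1.2 → A4.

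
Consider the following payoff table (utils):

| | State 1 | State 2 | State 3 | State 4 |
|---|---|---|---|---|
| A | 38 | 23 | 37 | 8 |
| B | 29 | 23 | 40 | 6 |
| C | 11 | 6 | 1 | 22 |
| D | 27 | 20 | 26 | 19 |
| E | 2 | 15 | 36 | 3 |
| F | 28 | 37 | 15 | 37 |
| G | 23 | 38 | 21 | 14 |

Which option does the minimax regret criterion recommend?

D

Column bests: State 1=38, State 2=38, State 3=40, State 4=37.
A regrets: 0, 15, 3, 29 → max 29
B regrets: 9, 15, 0, 31 → max 31
C regrets: 27, 32, 39, 15 → max 39
D regrets: 11, 18, 14, 18 → max 18
E regrets: 36, 23, 4, 34 → max 36
F regrets: 10, 1, 25, 0 → max 25
G regrets: 15, 0, 19, 23 → max 23
Smallest max regret = 18 → D.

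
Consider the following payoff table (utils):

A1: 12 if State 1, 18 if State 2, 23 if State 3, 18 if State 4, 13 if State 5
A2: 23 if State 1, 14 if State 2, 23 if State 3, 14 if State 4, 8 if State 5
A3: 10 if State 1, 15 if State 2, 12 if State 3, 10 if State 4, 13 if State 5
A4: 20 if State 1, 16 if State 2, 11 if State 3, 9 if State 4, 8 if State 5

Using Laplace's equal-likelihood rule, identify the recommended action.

Row averages: A1=16.8, A2=16.4, A3=12, A4=12.8
Highest average = 16.8 → A1.

A1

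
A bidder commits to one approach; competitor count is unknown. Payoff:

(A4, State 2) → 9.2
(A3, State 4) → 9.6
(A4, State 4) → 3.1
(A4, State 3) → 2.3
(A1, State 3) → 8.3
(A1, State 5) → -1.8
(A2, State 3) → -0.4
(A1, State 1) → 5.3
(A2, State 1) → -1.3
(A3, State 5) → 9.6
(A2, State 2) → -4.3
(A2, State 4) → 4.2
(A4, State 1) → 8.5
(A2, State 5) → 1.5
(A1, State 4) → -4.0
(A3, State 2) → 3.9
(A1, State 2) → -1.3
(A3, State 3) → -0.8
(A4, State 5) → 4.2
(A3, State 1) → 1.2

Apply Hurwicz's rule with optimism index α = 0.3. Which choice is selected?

A4

A1: 0.3·8.3 + 0.7·(-4.0) = -0.31
A2: 0.3·4.2 + 0.7·(-4.3) = -1.75
A3: 0.3·9.6 + 0.7·(-0.8) = 2.32
A4: 0.3·9.2 + 0.7·2.3 = 4.37
Highest Hurwicz score = 4.37 → A4.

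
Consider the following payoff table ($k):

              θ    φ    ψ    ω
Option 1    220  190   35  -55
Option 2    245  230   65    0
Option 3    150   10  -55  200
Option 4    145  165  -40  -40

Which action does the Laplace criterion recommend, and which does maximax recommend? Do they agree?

Row averages: Option 1=97.5, Option 2=135, Option 3=76.25, Option 4=57.5
Highest average = 135 → Option 2.
Row maxima: Option 1=220, Option 2=245, Option 3=200, Option 4=165
Best best-case = 245 → Option 2.

laplace → Option 2; maximax → Option 2 (agree)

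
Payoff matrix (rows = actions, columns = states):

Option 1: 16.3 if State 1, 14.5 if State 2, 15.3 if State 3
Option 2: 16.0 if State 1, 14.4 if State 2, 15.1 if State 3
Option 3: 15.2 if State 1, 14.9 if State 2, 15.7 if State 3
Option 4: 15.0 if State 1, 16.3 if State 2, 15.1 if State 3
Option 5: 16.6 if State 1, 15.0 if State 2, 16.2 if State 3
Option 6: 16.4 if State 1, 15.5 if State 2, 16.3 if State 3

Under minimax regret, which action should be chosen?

Column bests: State 1=16.6, State 2=16.3, State 3=16.3.
Option 1 regrets: 0.3, 1.8, 1.0 → max 1.8
Option 2 regrets: 0.6, 1.9, 1.2 → max 1.9
Option 3 regrets: 1.4, 1.4, 0.6 → max 1.4
Option 4 regrets: 1.6, 0.0, 1.2 → max 1.6
Option 5 regrets: 0.0, 1.3, 0.1 → max 1.3
Option 6 regrets: 0.2, 0.8, 0.0 → max 0.8
Smallest max regret = 0.8 → Option 6.

Option 6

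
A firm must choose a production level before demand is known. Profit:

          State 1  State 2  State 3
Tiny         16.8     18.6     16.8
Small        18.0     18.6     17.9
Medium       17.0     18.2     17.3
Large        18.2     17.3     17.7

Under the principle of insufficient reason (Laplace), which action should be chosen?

Row averages: Tiny=17.4, Small=109/6, Medium=17.5, Large=266/15
Highest average = 109/6 → Small.

Small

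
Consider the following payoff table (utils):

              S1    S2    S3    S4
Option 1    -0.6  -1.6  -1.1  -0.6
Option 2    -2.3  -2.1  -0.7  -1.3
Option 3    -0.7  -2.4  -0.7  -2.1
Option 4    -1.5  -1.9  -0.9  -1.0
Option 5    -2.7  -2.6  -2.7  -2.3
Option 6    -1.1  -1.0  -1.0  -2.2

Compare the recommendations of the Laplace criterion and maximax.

Row averages: Option 1=-0.975, Option 2=-1.6, Option 3=-1.475, Option 4=-1.325, Option 5=-2.575, Option 6=-1.325
Highest average = -0.975 → Option 1.
Row maxima: Option 1=-0.6, Option 2=-0.7, Option 3=-0.7, Option 4=-0.9, Option 5=-2.3, Option 6=-1.0
Best best-case = -0.6 → Option 1.

laplace → Option 1; maximax → Option 1 (agree)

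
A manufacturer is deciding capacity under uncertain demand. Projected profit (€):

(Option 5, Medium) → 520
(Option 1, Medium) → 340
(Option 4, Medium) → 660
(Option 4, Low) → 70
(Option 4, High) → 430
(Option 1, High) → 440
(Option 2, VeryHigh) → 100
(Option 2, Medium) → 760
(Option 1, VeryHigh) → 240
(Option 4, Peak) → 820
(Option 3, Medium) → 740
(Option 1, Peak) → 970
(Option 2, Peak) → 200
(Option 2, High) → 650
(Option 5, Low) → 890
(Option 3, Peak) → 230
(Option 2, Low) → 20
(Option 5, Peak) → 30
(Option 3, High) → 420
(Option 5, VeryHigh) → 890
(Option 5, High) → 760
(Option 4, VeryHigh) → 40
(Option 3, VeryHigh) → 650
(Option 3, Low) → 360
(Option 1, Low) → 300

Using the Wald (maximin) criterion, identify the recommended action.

Row minima: Option 1=240, Option 2=20, Option 3=230, Option 4=40, Option 5=30
Best worst-case = 240 → Option 1.

Option 1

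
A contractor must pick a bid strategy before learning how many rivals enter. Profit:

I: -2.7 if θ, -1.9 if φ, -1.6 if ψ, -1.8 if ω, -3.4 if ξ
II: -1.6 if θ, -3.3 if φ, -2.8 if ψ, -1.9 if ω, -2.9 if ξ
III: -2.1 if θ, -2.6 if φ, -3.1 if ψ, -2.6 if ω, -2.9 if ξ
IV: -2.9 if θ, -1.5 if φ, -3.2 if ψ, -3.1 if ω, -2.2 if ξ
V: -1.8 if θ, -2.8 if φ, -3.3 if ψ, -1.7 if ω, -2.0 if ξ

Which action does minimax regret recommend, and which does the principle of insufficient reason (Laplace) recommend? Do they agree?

Column bests: θ=-1.6, φ=-1.5, ψ=-1.6, ω=-1.7, ξ=-2.0.
I regrets: 1.1, 0.4, 0.0, 0.1, 1.4 → max 1.4
II regrets: 0.0, 1.8, 1.2, 0.2, 0.9 → max 1.8
III regrets: 0.5, 1.1, 1.5, 0.9, 0.9 → max 1.5
IV regrets: 1.3, 0.0, 1.6, 1.4, 0.2 → max 1.6
V regrets: 0.2, 1.3, 1.7, 0.0, 0.0 → max 1.7
Smallest max regret = 1.4 → I.
Row averages: I=-2.28, II=-2.5, III=-2.66, IV=-2.58, V=-2.32
Highest average = -2.28 → I.

minimax regret → I; laplace → I (agree)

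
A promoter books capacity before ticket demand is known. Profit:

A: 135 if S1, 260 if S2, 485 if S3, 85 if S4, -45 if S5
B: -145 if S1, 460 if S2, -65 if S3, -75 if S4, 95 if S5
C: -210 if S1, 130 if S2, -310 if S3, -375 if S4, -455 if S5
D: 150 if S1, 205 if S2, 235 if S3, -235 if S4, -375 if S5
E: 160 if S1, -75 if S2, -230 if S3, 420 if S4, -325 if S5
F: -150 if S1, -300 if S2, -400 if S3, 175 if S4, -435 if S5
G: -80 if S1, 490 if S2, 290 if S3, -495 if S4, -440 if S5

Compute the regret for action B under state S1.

Best payoff under S1 is 160.
Regret = 160 − (-145) = 305.

305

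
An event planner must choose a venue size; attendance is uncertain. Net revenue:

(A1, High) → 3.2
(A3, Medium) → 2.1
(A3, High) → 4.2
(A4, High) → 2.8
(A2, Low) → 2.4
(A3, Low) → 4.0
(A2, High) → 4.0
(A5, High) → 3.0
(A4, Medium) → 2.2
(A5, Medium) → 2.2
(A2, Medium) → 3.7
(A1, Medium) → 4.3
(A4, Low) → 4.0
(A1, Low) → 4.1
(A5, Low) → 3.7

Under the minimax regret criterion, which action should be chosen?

A1

Column bests: Low=4.1, Medium=4.3, High=4.2.
A1 regrets: 0.0, 0.0, 1.0 → max 1.0
A2 regrets: 1.7, 0.6, 0.2 → max 1.7
A3 regrets: 0.1, 2.2, 0.0 → max 2.2
A4 regrets: 0.1, 2.1, 1.4 → max 2.1
A5 regrets: 0.4, 2.1, 1.2 → max 2.1
Smallest max regret = 1.0 → A1.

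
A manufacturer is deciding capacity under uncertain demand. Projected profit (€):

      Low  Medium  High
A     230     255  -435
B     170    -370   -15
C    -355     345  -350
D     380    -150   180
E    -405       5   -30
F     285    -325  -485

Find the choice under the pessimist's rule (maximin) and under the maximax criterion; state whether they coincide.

maximin → D; maximax → D (agree)

Row minima: A=-435, B=-370, C=-355, D=-150, E=-405, F=-485
Best worst-case = -150 → D.
Row maxima: A=255, B=170, C=345, D=380, E=5, F=285
Best best-case = 380 → D.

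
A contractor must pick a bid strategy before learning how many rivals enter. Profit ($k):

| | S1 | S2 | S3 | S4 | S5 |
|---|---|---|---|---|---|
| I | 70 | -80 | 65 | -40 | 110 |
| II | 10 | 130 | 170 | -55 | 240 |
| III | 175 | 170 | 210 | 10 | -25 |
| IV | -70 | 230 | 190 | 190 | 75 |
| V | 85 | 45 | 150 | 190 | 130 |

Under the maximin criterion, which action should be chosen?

V

Row minima: I=-80, II=-55, III=-25, IV=-70, V=45
Best worst-case = 45 → V.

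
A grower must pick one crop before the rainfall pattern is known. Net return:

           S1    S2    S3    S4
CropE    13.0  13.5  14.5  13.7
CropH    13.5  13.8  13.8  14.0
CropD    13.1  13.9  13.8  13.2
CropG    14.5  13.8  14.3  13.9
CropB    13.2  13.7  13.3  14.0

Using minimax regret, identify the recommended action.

CropG

Column bests: S1=14.5, S2=13.9, S3=14.5, S4=14.0.
CropE regrets: 1.5, 0.4, 0.0, 0.3 → max 1.5
CropH regrets: 1.0, 0.1, 0.7, 0.0 → max 1.0
CropD regrets: 1.4, 0.0, 0.7, 0.8 → max 1.4
CropG regrets: 0.0, 0.1, 0.2, 0.1 → max 0.2
CropB regrets: 1.3, 0.2, 1.2, 0.0 → max 1.3
Smallest max regret = 0.2 → CropG.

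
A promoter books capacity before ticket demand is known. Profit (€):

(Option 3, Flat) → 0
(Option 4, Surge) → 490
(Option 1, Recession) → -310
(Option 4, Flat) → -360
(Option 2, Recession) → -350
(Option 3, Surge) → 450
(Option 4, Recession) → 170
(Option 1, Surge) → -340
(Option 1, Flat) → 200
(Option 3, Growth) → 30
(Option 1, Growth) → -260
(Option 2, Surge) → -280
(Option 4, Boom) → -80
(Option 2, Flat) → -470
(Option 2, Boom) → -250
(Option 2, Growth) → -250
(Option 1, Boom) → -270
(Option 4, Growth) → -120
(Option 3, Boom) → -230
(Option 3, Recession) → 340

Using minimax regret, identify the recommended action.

Column bests: Recession=340, Flat=200, Growth=30, Boom=-80, Surge=490.
Option 1 regrets: 650, 0, 290, 190, 830 → max 830
Option 2 regrets: 690, 670, 280, 170, 770 → max 770
Option 3 regrets: 0, 200, 0, 150, 40 → max 200
Option 4 regrets: 170, 560, 150, 0, 0 → max 560
Smallest max regret = 200 → Option 3.

Option 3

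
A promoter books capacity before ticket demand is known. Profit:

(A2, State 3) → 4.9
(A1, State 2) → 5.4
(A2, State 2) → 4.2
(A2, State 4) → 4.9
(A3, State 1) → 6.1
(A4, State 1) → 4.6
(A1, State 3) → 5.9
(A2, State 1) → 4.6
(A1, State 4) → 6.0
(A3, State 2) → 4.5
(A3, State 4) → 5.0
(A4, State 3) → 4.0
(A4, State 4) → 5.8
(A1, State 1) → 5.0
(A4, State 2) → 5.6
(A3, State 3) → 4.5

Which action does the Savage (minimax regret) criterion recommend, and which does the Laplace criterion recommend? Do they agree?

Column bests: State 1=6.1, State 2=5.6, State 3=5.9, State 4=6.0.
A1 regrets: 1.1, 0.2, 0.0, 0.0 → max 1.1
A2 regrets: 1.5, 1.4, 1.0, 1.1 → max 1.5
A3 regrets: 0.0, 1.1, 1.4, 1.0 → max 1.4
A4 regrets: 1.5, 0.0, 1.9, 0.2 → max 1.9
Smallest max regret = 1.1 → A1.
Row averages: A1=5.575, A2=4.65, A3=5.025, A4=5
Highest average = 5.575 → A1.

minimax regret → A1; laplace → A1 (agree)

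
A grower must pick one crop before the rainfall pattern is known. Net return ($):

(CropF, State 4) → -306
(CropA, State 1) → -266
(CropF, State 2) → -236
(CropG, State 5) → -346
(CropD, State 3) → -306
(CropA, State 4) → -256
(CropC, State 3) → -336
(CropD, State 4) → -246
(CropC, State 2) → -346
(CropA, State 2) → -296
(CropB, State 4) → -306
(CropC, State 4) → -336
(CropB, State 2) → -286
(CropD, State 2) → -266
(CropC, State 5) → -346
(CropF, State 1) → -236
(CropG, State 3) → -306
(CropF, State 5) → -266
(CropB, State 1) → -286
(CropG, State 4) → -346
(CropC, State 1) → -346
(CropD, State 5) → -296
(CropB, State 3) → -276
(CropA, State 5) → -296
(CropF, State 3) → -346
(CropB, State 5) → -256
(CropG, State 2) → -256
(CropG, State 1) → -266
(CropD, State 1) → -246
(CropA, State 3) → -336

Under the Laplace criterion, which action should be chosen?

Row averages: CropF=-278, CropC=-342, CropA=-290, CropD=-272, CropG=-304, CropB=-282
Highest average = -272 → CropD.

CropD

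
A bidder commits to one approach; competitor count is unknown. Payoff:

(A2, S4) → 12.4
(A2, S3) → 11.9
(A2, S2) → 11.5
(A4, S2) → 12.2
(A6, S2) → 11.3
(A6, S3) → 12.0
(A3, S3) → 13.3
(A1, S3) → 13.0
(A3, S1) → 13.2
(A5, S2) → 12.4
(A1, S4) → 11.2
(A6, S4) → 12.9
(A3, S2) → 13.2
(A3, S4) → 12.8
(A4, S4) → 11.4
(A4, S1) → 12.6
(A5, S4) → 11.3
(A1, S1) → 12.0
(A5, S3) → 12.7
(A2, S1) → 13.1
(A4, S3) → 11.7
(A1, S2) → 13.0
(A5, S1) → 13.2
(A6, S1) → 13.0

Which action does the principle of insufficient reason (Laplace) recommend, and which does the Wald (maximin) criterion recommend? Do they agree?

Row averages: A1=12.3, A2=12.225, A3=13.125, A4=11.975, A5=12.4, A6=12.3
Highest average = 13.125 → A3.
Row minima: A1=11.2, A2=11.5, A3=12.8, A4=11.4, A5=11.3, A6=11.3
Best worst-case = 12.8 → A3.

laplace → A3; maximin → A3 (agree)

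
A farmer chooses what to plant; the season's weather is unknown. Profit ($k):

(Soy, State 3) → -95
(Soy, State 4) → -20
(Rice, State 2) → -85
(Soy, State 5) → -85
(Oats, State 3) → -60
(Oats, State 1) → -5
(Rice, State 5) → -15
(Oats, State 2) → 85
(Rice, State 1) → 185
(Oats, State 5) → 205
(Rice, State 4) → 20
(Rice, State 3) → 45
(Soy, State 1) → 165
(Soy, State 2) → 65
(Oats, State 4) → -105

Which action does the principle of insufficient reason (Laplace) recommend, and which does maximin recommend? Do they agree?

Row averages: Oats=24, Soy=6, Rice=30
Highest average = 30 → Rice.
Row minima: Oats=-105, Soy=-95, Rice=-85
Best worst-case = -85 → Rice.

laplace → Rice; maximin → Rice (agree)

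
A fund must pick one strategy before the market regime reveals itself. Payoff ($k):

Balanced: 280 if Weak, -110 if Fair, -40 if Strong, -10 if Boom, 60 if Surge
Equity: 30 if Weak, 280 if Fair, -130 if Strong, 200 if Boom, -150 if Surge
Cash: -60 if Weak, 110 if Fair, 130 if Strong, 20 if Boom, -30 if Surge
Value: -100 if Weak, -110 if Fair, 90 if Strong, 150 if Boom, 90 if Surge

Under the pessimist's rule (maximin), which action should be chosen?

Row minima: Balanced=-110, Equity=-150, Cash=-60, Value=-110
Best worst-case = -60 → Cash.

Cash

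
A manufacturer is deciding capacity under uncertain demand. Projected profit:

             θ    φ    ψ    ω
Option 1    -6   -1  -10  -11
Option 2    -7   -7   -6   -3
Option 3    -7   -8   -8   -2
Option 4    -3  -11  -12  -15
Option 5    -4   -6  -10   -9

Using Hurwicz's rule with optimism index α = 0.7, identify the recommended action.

Option 3

Option 1: 0.7·(-1) + 0.3·(-11) = -4
Option 2: 0.7·(-3) + 0.3·(-7) = -4.2
Option 3: 0.7·(-2) + 0.3·(-8) = -3.8
Option 4: 0.7·(-3) + 0.3·(-15) = -6.6
Option 5: 0.7·(-4) + 0.3·(-10) = -5.8
Highest Hurwicz score = -3.8 → Option 3.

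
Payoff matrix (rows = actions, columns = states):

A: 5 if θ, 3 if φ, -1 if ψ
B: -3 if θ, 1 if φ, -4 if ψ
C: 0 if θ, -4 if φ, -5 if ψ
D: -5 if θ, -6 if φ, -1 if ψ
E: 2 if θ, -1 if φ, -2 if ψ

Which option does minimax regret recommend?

Column bests: θ=5, φ=3, ψ=-1.
A regrets: 0, 0, 0 → max 0
B regrets: 8, 2, 3 → max 8
C regrets: 5, 7, 4 → max 7
D regrets: 10, 9, 0 → max 10
E regrets: 3, 4, 1 → max 4
Smallest max regret = 0 → A.

A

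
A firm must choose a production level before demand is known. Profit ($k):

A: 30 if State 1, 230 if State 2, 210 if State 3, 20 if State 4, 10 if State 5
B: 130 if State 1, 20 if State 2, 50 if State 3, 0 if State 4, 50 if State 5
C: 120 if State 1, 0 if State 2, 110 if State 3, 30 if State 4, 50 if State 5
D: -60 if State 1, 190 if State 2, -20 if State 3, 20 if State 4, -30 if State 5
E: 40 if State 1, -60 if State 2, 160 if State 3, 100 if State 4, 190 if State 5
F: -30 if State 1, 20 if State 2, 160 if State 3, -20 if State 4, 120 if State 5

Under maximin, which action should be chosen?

Row minima: A=10, B=0, C=0, D=-60, E=-60, F=-30
Best worst-case = 10 → A.

A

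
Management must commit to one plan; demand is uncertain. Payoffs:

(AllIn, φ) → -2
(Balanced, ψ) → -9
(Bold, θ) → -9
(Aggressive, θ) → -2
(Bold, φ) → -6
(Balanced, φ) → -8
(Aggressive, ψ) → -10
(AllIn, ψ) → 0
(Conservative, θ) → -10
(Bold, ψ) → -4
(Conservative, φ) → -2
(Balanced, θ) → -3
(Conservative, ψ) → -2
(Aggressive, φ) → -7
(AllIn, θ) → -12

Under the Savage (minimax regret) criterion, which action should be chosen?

Column bests: θ=-2, φ=-2, ψ=0.
Conservative regrets: 8, 0, 2 → max 8
Balanced regrets: 1, 6, 9 → max 9
Aggressive regrets: 0, 5, 10 → max 10
Bold regrets: 7, 4, 4 → max 7
AllIn regrets: 10, 0, 0 → max 10
Smallest max regret = 7 → Bold.

Bold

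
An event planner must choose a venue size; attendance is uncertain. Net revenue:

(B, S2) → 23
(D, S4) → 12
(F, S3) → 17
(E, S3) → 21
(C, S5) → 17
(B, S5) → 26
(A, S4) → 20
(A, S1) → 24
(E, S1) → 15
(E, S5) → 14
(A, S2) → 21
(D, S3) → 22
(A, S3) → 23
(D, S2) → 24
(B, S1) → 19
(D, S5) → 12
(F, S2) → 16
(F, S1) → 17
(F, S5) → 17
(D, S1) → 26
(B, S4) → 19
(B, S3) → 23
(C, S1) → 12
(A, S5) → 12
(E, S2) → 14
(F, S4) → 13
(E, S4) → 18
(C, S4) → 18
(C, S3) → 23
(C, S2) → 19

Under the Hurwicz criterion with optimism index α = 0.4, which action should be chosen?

B

A: 0.4·24 + 0.6·12 = 16.8
B: 0.4·26 + 0.6·19 = 21.8
C: 0.4·23 + 0.6·12 = 16.4
D: 0.4·26 + 0.6·12 = 17.6
E: 0.4·21 + 0.6·14 = 16.8
F: 0.4·17 + 0.6·13 = 14.6
Highest Hurwicz score = 21.8 → B.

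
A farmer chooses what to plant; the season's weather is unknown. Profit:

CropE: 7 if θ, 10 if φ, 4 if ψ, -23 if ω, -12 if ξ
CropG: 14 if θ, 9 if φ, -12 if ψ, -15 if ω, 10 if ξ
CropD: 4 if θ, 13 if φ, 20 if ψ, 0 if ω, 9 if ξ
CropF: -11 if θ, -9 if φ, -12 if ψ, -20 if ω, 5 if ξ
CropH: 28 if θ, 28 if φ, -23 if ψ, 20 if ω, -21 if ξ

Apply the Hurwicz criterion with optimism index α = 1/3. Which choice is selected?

CropE: 1/3·10 + 2/3·(-23) = -12
CropG: 1/3·14 + 2/3·(-15) = -16/3
CropD: 1/3·20 + 2/3·0 = 20/3
CropF: 1/3·5 + 2/3·(-20) = -35/3
CropH: 1/3·28 + 2/3·(-23) = -6
Highest Hurwicz score = 20/3 → CropD.

CropD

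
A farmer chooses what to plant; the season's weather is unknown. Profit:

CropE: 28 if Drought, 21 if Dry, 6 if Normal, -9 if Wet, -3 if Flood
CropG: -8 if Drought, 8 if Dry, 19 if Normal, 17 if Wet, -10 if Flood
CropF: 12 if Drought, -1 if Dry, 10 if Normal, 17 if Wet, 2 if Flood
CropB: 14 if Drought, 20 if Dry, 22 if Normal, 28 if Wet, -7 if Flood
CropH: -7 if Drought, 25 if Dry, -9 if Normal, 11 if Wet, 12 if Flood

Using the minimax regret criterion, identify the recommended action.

Column bests: Drought=28, Dry=25, Normal=22, Wet=28, Flood=12.
CropE regrets: 0, 4, 16, 37, 15 → max 37
CropG regrets: 36, 17, 3, 11, 22 → max 36
CropF regrets: 16, 26, 12, 11, 10 → max 26
CropB regrets: 14, 5, 0, 0, 19 → max 19
CropH regrets: 35, 0, 31, 17, 0 → max 35
Smallest max regret = 19 → CropB.

CropB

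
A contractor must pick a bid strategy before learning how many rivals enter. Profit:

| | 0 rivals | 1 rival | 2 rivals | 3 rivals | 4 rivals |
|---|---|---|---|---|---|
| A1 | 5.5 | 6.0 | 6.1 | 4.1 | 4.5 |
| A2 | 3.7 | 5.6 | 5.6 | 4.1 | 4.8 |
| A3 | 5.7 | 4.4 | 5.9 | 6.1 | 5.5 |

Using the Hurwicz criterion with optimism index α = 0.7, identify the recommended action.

A1: 0.7·6.1 + 0.3·4.1 = 5.5
A2: 0.7·5.6 + 0.3·3.7 = 5.03
A3: 0.7·6.1 + 0.3·4.4 = 5.59
Highest Hurwicz score = 5.59 → A3.

A3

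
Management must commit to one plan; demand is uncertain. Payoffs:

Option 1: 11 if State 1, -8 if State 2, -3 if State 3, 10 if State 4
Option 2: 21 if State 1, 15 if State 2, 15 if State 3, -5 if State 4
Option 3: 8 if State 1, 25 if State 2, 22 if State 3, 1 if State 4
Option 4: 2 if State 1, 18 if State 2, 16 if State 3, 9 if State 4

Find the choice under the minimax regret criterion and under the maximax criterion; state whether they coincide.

Column bests: State 1=21, State 2=25, State 3=22, State 4=10.
Option 1 regrets: 10, 33, 25, 0 → max 33
Option 2 regrets: 0, 10, 7, 15 → max 15
Option 3 regrets: 13, 0, 0, 9 → max 13
Option 4 regrets: 19, 7, 6, 1 → max 19
Smallest max regret = 13 → Option 3.
Row maxima: Option 1=11, Option 2=21, Option 3=25, Option 4=18
Best best-case = 25 → Option 3.

minimax regret → Option 3; maximax → Option 3 (agree)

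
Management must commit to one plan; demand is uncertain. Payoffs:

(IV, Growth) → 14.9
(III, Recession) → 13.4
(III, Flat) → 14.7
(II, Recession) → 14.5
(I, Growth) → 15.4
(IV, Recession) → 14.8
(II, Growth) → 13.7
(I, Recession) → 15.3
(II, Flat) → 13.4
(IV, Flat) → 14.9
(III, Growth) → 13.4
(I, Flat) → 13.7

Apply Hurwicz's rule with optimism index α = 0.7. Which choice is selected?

I

I: 0.7·15.4 + 0.3·13.7 = 14.89
II: 0.7·14.5 + 0.3·13.4 = 14.17
III: 0.7·14.7 + 0.3·13.4 = 14.31
IV: 0.7·14.9 + 0.3·14.8 = 14.87
Highest Hurwicz score = 14.89 → I.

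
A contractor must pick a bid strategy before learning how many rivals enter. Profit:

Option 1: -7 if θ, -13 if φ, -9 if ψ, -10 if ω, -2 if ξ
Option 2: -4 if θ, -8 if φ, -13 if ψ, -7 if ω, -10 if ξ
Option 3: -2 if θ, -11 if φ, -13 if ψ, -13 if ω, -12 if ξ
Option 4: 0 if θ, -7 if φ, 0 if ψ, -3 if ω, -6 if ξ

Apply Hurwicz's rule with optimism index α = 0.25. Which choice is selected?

Option 1: 0.25·(-2) + 0.75·(-13) = -10.25
Option 2: 0.25·(-4) + 0.75·(-13) = -10.75
Option 3: 0.25·(-2) + 0.75·(-13) = -10.25
Option 4: 0.25·0 + 0.75·(-7) = -5.25
Highest Hurwicz score = -5.25 → Option 4.

Option 4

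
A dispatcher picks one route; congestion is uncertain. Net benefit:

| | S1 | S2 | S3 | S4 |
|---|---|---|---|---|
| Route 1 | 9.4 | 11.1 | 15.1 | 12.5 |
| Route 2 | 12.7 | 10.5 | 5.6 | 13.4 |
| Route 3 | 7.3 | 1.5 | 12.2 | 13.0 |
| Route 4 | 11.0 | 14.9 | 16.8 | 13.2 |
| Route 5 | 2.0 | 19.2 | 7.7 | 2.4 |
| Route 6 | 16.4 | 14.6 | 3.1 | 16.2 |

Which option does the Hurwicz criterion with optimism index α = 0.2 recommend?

Route 4

Route 1: 0.2·15.1 + 0.8·9.4 = 10.54
Route 2: 0.2·13.4 + 0.8·5.6 = 7.16
Route 3: 0.2·13.0 + 0.8·1.5 = 3.8
Route 4: 0.2·16.8 + 0.8·11.0 = 12.16
Route 5: 0.2·19.2 + 0.8·2.0 = 5.44
Route 6: 0.2·16.4 + 0.8·3.1 = 5.76
Highest Hurwicz score = 12.16 → Route 4.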